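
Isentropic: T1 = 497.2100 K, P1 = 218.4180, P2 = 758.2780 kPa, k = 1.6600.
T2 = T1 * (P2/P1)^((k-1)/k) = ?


(k-1)/k = 0.3976
(P2/P1)^exp = 1.6403
T2 = 497.2100 * 1.6403 = 815.5552 K

815.5552 K


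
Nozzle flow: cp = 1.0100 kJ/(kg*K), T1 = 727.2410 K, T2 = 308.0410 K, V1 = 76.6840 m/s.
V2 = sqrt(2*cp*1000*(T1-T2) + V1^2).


dT = 419.2000 K
2*cp*1000*dT = 846784.0000
V1^2 = 5880.4359
V2 = sqrt(852664.4359) = 923.3983 m/s

923.3983 m/s


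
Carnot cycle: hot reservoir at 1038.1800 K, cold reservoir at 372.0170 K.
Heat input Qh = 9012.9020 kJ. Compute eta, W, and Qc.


eta = 1 - 372.0170/1038.1800 = 0.6417
W = 0.6417 * 9012.9020 = 5783.2571 kJ
Qc = 9012.9020 - 5783.2571 = 3229.6449 kJ

eta = 64.1664%, W = 5783.2571 kJ, Qc = 3229.6449 kJ


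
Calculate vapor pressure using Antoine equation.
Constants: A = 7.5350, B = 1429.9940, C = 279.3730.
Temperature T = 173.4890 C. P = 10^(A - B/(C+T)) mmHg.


C+T = 452.8620
B/(C+T) = 3.1577
log10(P) = 7.5350 - 3.1577 = 4.3773
P = 10^4.3773 = 23840.6675 mmHg

23840.6675 mmHg


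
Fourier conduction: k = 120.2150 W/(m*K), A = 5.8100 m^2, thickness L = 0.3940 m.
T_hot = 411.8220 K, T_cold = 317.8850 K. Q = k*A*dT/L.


dT = 93.9370 K
Q = 120.2150 * 5.8100 * 93.9370 / 0.3940 = 166523.3954 W

166523.3954 W


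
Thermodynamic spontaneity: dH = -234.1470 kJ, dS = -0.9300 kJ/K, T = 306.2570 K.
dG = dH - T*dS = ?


T*dS = 306.2570 * -0.9300 = -284.8190 kJ
dG = -234.1470 + 284.8190 = 50.6720 kJ (non-spontaneous)

dG = 50.6720 kJ, non-spontaneous


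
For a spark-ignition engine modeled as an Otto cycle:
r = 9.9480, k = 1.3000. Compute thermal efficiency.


r^(k-1) = 1.9921
eta = 1 - 1/1.9921 = 0.4980 = 49.8028%

49.8028%


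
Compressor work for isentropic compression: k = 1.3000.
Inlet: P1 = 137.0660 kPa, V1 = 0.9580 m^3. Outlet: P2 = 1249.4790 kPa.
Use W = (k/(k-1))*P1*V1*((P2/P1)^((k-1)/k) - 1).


(k-1)/k = 0.2308
(P2/P1)^exp = 1.6653
W = 4.3333 * 137.0660 * 0.9580 * (1.6653 - 1) = 378.5594 kJ

378.5594 kJ


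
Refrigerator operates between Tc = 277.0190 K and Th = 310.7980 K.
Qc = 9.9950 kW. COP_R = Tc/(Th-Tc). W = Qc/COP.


COP = 277.0190 / 33.7790 = 8.2009
W = 9.9950 / 8.2009 = 1.2188 kW

COP = 8.2009, W = 1.2188 kW


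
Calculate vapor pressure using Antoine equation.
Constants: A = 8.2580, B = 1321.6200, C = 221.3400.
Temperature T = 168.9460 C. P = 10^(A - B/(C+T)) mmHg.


C+T = 390.2860
B/(C+T) = 3.3863
log10(P) = 8.2580 - 3.3863 = 4.8717
P = 10^4.8717 = 74424.1778 mmHg

74424.1778 mmHg


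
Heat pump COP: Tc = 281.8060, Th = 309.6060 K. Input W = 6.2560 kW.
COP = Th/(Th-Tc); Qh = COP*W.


COP = 309.6060 / 27.8000 = 11.1369
Qh = 11.1369 * 6.2560 = 69.6725 kW

COP = 11.1369, Qh = 69.6725 kW


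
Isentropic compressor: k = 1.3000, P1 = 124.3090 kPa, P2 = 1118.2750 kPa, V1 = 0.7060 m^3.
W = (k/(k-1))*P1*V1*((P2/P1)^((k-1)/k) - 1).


(k-1)/k = 0.2308
(P2/P1)^exp = 1.6602
W = 4.3333 * 124.3090 * 0.7060 * (1.6602 - 1) = 251.0817 kJ

251.0817 kJ


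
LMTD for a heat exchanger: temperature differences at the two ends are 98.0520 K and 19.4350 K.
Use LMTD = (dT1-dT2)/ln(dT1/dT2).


dT1/dT2 = 5.0451
ln(dT1/dT2) = 1.6184
LMTD = 78.6170 / 1.6184 = 48.5763 K

48.5763 K


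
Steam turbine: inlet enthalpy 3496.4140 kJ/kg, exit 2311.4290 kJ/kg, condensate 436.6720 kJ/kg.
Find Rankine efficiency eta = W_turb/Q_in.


W = 1184.9850 kJ/kg
Q_in = 3059.7420 kJ/kg
eta = 0.3873 = 38.7283%

eta = 38.7283%


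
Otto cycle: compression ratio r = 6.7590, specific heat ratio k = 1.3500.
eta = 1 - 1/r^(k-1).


r^(k-1) = 1.9519
eta = 1 - 1/1.9519 = 0.4877 = 48.7680%

48.7680%


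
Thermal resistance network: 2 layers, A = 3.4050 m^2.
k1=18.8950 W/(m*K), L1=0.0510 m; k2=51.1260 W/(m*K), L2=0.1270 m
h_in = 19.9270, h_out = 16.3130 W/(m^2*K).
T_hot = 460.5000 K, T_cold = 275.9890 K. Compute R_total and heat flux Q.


R_conv_in = 1/(19.9270*3.4050) = 0.0147
R_1 = 0.0510/(18.8950*3.4050) = 0.0008
R_2 = 0.1270/(51.1260*3.4050) = 0.0007
R_conv_out = 1/(16.3130*3.4050) = 0.0180
R_total = 0.0343 K/W
Q = 184.5110 / 0.0343 = 5385.0627 W

R_total = 0.0343 K/W, Q = 5385.0627 W


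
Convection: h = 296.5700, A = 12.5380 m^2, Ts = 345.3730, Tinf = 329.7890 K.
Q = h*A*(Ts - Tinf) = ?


dT = 15.5840 K
Q = 296.5700 * 12.5380 * 15.5840 = 57947.4624 W

57947.4624 W


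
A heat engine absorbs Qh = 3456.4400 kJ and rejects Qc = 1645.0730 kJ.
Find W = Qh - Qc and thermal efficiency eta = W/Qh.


W = 3456.4400 - 1645.0730 = 1811.3670 kJ
eta = 1811.3670 / 3456.4400 = 0.5241 = 52.4056%

W = 1811.3670 kJ, eta = 52.4056%


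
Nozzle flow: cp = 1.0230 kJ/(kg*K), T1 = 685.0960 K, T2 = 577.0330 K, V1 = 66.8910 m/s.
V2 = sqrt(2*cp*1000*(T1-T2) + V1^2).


dT = 108.0630 K
2*cp*1000*dT = 221096.8980
V1^2 = 4474.4059
V2 = sqrt(225571.3039) = 474.9435 m/s

474.9435 m/s


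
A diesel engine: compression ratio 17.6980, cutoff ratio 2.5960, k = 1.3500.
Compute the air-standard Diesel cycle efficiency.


r^(k-1) = 2.7338
rc^k = 3.6250
eta = 0.5544 = 55.4350%

55.4350%


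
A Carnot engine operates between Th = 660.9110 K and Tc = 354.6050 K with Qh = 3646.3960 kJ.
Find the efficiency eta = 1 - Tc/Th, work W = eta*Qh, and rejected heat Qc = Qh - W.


eta = 1 - 354.6050/660.9110 = 0.4635
W = 0.4635 * 3646.3960 = 1689.9597 kJ
Qc = 3646.3960 - 1689.9597 = 1956.4363 kJ

eta = 46.3460%, W = 1689.9597 kJ, Qc = 1956.4363 kJ


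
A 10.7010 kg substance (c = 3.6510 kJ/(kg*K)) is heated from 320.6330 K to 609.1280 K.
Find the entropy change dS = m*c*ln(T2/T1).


T2/T1 = 1.8998
ln(T2/T1) = 0.6417
dS = 10.7010 * 3.6510 * 0.6417 = 25.0720 kJ/K

25.0720 kJ/K


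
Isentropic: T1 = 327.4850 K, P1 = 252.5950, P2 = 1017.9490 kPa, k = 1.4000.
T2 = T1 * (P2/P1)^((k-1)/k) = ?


(k-1)/k = 0.2857
(P2/P1)^exp = 1.4892
T2 = 327.4850 * 1.4892 = 487.6796 K

487.6796 K


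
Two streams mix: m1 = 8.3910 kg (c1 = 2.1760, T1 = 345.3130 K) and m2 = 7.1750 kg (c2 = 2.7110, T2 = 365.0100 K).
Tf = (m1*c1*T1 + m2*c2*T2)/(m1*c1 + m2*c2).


num = 13404.9712
den = 37.7102
Tf = 355.4730 K

355.4730 K


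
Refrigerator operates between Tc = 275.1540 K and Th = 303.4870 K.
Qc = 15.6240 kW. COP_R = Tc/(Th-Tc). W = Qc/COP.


COP = 275.1540 / 28.3330 = 9.7114
W = 15.6240 / 9.7114 = 1.6088 kW

COP = 9.7114, W = 1.6088 kW


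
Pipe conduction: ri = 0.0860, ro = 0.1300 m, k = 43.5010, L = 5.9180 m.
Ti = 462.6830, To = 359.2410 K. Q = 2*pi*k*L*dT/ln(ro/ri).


dT = 103.4420 K
ln(ro/ri) = 0.4132
Q = 2*pi*43.5010*5.9180*103.4420 / 0.4132 = 404952.5775 W

404952.5775 W


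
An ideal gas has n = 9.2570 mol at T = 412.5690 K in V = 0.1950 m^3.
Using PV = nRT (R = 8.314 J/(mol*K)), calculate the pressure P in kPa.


P = nRT/V = 9.2570 * 8.314 * 412.5690 / 0.1950
= 31752.4234 / 0.1950 = 162832.9403 Pa = 162.8329 kPa

162.8329 kPa


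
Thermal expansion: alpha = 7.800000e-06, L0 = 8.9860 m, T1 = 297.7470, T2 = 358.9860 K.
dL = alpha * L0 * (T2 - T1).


dT = 61.2390 K
dL = 7.800000e-06 * 8.9860 * 61.2390 = 0.004292 m
L_final = 8.990292 m

dL = 0.004292 m


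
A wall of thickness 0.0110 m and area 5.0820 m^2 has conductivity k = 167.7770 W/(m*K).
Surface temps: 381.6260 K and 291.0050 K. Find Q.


dT = 90.6210 K
Q = 167.7770 * 5.0820 * 90.6210 / 0.0110 = 7024303.2169 W

7024303.2169 W


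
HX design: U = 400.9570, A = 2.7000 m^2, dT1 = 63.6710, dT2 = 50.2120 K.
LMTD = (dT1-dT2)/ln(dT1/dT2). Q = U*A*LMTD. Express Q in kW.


LMTD = 56.6754 K
Q = 400.9570 * 2.7000 * 56.6754 = 61355.8775 W = 61.3559 kW

61.3559 kW


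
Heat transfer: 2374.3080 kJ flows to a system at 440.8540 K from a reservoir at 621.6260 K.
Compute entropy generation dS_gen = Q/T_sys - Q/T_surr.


dS_sys = 2374.3080/440.8540 = 5.3857 kJ/K
dS_surr = -2374.3080/621.6260 = -3.8195 kJ/K
dS_gen = 5.3857 - 3.8195 = 1.5662 kJ/K (irreversible)

dS_gen = 1.5662 kJ/K, irreversible


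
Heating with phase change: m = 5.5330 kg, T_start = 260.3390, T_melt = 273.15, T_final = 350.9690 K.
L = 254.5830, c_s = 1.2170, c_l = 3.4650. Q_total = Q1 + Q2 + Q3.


Q1 (sensible, solid) = 5.5330 * 1.2170 * 12.8110 = 86.2649 kJ
Q2 (latent) = 5.5330 * 254.5830 = 1408.6077 kJ
Q3 (sensible, liquid) = 5.5330 * 3.4650 * 77.8190 = 1491.9338 kJ
Q_total = 2986.8065 kJ

2986.8065 kJ


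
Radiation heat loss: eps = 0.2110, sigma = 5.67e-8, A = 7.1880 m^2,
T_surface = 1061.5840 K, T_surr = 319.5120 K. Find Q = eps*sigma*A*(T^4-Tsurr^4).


T^4 = 1.2700e+12
Tsurr^4 = 1.0422e+10
Q = 0.2110 * 5.67e-8 * 7.1880 * 1.2596e+12 = 108320.9646 W

108320.9646 W


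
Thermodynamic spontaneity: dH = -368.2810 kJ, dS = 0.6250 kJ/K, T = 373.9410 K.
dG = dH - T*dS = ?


T*dS = 373.9410 * 0.6250 = 233.7131 kJ
dG = -368.2810 - 233.7131 = -601.9941 kJ (spontaneous)

dG = -601.9941 kJ, spontaneous


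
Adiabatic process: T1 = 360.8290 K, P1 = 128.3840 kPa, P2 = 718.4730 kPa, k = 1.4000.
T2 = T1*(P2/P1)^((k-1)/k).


(k-1)/k = 0.2857
(P2/P1)^exp = 1.6356
T2 = 360.8290 * 1.6356 = 590.1834 K

590.1834 K


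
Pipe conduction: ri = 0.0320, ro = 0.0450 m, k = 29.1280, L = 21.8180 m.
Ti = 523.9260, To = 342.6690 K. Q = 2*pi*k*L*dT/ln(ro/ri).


dT = 181.2570 K
ln(ro/ri) = 0.3409
Q = 2*pi*29.1280*21.8180*181.2570 / 0.3409 = 2122948.1566 W

2122948.1566 W


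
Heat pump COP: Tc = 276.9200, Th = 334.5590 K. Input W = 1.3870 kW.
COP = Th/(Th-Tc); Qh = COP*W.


COP = 334.5590 / 57.6390 = 5.8044
Qh = 5.8044 * 1.3870 = 8.0507 kW

COP = 5.8044, Qh = 8.0507 kW


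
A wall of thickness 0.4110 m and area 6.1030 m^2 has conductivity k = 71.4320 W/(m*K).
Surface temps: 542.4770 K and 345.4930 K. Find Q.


dT = 196.9840 K
Q = 71.4320 * 6.1030 * 196.9840 / 0.4110 = 208941.7896 W

208941.7896 W


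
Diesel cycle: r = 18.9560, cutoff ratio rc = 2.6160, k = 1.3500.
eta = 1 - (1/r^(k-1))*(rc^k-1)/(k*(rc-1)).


r^(k-1) = 2.8003
rc^k = 3.6628
eta = 0.5641 = 56.4138%

56.4138%


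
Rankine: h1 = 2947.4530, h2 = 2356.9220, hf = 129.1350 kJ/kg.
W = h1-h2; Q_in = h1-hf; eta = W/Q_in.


W = 590.5310 kJ/kg
Q_in = 2818.3180 kJ/kg
eta = 0.2095 = 20.9533%

eta = 20.9533%


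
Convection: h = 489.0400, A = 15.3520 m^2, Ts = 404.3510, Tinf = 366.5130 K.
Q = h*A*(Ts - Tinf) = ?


dT = 37.8380 K
Q = 489.0400 * 15.3520 * 37.8380 = 284077.9448 W

284077.9448 W


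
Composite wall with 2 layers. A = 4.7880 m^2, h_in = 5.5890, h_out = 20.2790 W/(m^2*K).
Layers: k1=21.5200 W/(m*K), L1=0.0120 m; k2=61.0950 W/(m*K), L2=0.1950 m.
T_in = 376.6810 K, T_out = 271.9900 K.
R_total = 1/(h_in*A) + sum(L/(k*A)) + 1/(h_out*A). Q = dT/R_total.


R_conv_in = 1/(5.5890*4.7880) = 0.0374
R_1 = 0.0120/(21.5200*4.7880) = 0.0001
R_2 = 0.1950/(61.0950*4.7880) = 0.0007
R_conv_out = 1/(20.2790*4.7880) = 0.0103
R_total = 0.0485 K/W
Q = 104.6910 / 0.0485 = 2160.7514 W

R_total = 0.0485 K/W, Q = 2160.7514 W


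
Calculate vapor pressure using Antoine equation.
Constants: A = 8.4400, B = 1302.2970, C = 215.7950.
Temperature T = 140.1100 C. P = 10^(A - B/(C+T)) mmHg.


C+T = 355.9050
B/(C+T) = 3.6591
log10(P) = 8.4400 - 3.6591 = 4.7809
P = 10^4.7809 = 60378.9993 mmHg

60378.9993 mmHg


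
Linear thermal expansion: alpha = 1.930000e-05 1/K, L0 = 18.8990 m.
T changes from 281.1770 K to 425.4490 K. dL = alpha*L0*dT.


dT = 144.2720 K
dL = 1.930000e-05 * 18.8990 * 144.2720 = 0.052623 m
L_final = 18.951623 m

dL = 0.052623 m


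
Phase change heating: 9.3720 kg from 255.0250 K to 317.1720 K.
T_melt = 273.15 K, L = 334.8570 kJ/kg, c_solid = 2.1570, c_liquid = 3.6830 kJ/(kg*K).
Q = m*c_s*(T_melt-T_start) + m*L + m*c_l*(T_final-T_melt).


Q1 (sensible, solid) = 9.3720 * 2.1570 * 18.1250 = 366.4042 kJ
Q2 (latent) = 9.3720 * 334.8570 = 3138.2798 kJ
Q3 (sensible, liquid) = 9.3720 * 3.6830 * 44.0220 = 1519.5107 kJ
Q_total = 5024.1947 kJ

5024.1947 kJ


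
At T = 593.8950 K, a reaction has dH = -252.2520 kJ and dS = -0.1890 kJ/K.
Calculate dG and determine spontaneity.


T*dS = 593.8950 * -0.1890 = -112.2462 kJ
dG = -252.2520 + 112.2462 = -140.0058 kJ (spontaneous)

dG = -140.0058 kJ, spontaneous


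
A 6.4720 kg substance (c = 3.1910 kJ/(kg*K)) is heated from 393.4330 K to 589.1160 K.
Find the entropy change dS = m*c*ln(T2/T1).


T2/T1 = 1.4974
ln(T2/T1) = 0.4037
dS = 6.4720 * 3.1910 * 0.4037 = 8.3375 kJ/K

8.3375 kJ/K


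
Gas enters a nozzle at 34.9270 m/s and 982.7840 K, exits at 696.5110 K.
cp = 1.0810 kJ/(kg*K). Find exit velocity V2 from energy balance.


dT = 286.2730 K
2*cp*1000*dT = 618922.2260
V1^2 = 1219.8953
V2 = sqrt(620142.1213) = 787.4910 m/s

787.4910 m/s


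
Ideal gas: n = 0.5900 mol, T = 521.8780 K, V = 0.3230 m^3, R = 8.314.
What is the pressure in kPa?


P = nRT/V = 0.5900 * 8.314 * 521.8780 / 0.3230
= 2559.9473 / 0.3230 = 7925.5334 Pa = 7.9255 kPa

7.9255 kPa


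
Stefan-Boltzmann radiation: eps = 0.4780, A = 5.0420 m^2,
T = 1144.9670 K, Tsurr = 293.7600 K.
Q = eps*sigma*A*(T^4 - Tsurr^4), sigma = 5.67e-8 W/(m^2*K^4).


T^4 = 1.7186e+12
Tsurr^4 = 7.4468e+09
Q = 0.4780 * 5.67e-8 * 5.0420 * 1.7111e+12 = 233829.7391 W

233829.7391 W


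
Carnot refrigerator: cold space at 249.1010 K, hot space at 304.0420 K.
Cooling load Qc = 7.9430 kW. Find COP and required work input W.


COP = 249.1010 / 54.9410 = 4.5340
W = 7.9430 / 4.5340 = 1.7519 kW

COP = 4.5340, W = 1.7519 kW


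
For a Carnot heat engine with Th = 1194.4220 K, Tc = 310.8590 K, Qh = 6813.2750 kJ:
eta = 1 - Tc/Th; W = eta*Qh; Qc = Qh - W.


eta = 1 - 310.8590/1194.4220 = 0.7397
W = 0.7397 * 6813.2750 = 5040.0593 kJ
Qc = 6813.2750 - 5040.0593 = 1773.2157 kJ

eta = 73.9741%, W = 5040.0593 kJ, Qc = 1773.2157 kJ


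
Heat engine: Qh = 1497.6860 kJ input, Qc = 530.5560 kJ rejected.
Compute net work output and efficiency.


W = 1497.6860 - 530.5560 = 967.1300 kJ
eta = 967.1300 / 1497.6860 = 0.6457 = 64.5750%

W = 967.1300 kJ, eta = 64.5750%


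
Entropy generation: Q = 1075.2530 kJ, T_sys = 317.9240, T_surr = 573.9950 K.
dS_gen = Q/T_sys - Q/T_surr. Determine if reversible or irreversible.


dS_sys = 1075.2530/317.9240 = 3.3821 kJ/K
dS_surr = -1075.2530/573.9950 = -1.8733 kJ/K
dS_gen = 3.3821 - 1.8733 = 1.5088 kJ/K (irreversible)

dS_gen = 1.5088 kJ/K, irreversible


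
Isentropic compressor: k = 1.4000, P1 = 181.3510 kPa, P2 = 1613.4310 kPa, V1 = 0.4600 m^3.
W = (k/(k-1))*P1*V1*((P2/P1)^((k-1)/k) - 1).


(k-1)/k = 0.2857
(P2/P1)^exp = 1.8673
W = 3.5000 * 181.3510 * 0.4600 * (1.8673 - 1) = 253.2232 kJ

253.2232 kJ


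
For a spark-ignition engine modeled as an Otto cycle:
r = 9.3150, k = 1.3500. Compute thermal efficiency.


r^(k-1) = 2.1838
eta = 1 - 1/2.1838 = 0.5421 = 54.2084%

54.2084%


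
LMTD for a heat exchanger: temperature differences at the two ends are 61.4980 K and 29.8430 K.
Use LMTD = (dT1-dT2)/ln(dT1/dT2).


dT1/dT2 = 2.0607
ln(dT1/dT2) = 0.7231
LMTD = 31.6550 / 0.7231 = 43.7796 K

43.7796 K


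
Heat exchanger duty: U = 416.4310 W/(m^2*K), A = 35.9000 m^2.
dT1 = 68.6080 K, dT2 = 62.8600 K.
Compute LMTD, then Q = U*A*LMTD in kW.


LMTD = 65.6921 K
Q = 416.4310 * 35.9000 * 65.6921 = 982088.4449 W = 982.0884 kW

982.0884 kW


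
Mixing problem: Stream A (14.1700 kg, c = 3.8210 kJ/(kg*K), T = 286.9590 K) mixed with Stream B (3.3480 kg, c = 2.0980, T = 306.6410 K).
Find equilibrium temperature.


num = 17690.8630
den = 61.1677
Tf = 289.2192 K

289.2192 K


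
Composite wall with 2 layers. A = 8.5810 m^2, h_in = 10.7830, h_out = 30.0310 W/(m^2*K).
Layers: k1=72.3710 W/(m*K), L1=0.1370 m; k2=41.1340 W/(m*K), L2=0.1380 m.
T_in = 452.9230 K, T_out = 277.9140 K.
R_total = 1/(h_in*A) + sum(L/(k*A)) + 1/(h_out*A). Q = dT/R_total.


R_conv_in = 1/(10.7830*8.5810) = 0.0108
R_1 = 0.1370/(72.3710*8.5810) = 0.0002
R_2 = 0.1380/(41.1340*8.5810) = 0.0004
R_conv_out = 1/(30.0310*8.5810) = 0.0039
R_total = 0.0153 K/W
Q = 175.0090 / 0.0153 = 11438.8359 W

R_total = 0.0153 K/W, Q = 11438.8359 W


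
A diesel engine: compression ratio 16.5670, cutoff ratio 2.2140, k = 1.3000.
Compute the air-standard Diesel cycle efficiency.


r^(k-1) = 2.3215
rc^k = 2.8102
eta = 0.5059 = 50.5938%

50.5938%


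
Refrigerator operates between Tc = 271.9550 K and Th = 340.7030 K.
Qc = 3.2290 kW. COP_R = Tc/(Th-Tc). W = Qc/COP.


COP = 271.9550 / 68.7480 = 3.9558
W = 3.2290 / 3.9558 = 0.8163 kW

COP = 3.9558, W = 0.8163 kW


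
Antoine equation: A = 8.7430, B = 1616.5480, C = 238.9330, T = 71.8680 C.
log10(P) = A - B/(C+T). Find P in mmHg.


C+T = 310.8010
B/(C+T) = 5.2012
log10(P) = 8.7430 - 5.2012 = 3.5418
P = 10^3.5418 = 3481.5156 mmHg

3481.5156 mmHg


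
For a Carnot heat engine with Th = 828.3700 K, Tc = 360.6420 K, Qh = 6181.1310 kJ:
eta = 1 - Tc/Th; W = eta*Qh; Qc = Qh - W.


eta = 1 - 360.6420/828.3700 = 0.5646
W = 0.5646 * 6181.1310 = 3490.0926 kJ
Qc = 6181.1310 - 3490.0926 = 2691.0384 kJ

eta = 56.4637%, W = 3490.0926 kJ, Qc = 2691.0384 kJ


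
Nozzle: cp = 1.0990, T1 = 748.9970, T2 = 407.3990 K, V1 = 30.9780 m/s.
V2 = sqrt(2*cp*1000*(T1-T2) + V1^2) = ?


dT = 341.5980 K
2*cp*1000*dT = 750832.4040
V1^2 = 959.6365
V2 = sqrt(751792.0405) = 867.0594 m/s

867.0594 m/s


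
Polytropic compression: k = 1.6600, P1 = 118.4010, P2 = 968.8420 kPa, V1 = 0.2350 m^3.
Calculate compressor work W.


(k-1)/k = 0.3976
(P2/P1)^exp = 2.3065
W = 2.5152 * 118.4010 * 0.2350 * (2.3065 - 1) = 91.4339 kJ

91.4339 kJ


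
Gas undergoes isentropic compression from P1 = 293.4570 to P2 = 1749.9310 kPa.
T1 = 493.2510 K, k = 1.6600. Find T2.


(k-1)/k = 0.3976
(P2/P1)^exp = 2.0339
T2 = 493.2510 * 2.0339 = 1003.2056 K

1003.2056 K


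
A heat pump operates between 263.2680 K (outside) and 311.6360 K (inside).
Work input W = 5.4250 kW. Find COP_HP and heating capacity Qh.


COP = 311.6360 / 48.3680 = 6.4430
Qh = 6.4430 * 5.4250 = 34.9534 kW

COP = 6.4430, Qh = 34.9534 kW


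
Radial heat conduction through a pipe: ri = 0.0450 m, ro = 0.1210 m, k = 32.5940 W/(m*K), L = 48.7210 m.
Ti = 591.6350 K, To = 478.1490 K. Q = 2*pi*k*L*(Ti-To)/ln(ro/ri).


dT = 113.4860 K
ln(ro/ri) = 0.9891
Q = 2*pi*32.5940*48.7210*113.4860 / 0.9891 = 1144783.8437 W

1144783.8437 W


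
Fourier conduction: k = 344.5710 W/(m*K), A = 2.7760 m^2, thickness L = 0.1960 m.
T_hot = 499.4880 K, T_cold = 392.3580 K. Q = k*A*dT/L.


dT = 107.1300 K
Q = 344.5710 * 2.7760 * 107.1300 / 0.1960 = 522821.2350 W

522821.2350 W


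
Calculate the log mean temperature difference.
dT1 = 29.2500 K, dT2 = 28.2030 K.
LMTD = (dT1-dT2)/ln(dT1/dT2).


dT1/dT2 = 1.0371
ln(dT1/dT2) = 0.0365
LMTD = 1.0470 / 0.0365 = 28.7233 K

28.7233 K


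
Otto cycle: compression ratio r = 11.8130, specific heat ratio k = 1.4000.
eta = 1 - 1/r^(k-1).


r^(k-1) = 2.6850
eta = 1 - 1/2.6850 = 0.6276 = 62.7560%

62.7560%


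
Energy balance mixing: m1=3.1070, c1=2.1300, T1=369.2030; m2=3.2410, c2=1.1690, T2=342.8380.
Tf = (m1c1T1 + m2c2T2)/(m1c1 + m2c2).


num = 3742.2725
den = 10.4066
Tf = 359.6043 K

359.6043 K


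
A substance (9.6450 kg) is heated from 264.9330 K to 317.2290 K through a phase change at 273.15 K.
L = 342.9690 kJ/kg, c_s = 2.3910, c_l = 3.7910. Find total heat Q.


Q1 (sensible, solid) = 9.6450 * 2.3910 * 8.2170 = 189.4938 kJ
Q2 (latent) = 9.6450 * 342.9690 = 3307.9360 kJ
Q3 (sensible, liquid) = 9.6450 * 3.7910 * 44.0790 = 1611.7132 kJ
Q_total = 5109.1430 kJ

5109.1430 kJ


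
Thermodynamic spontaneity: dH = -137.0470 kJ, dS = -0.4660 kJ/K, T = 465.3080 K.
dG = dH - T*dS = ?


T*dS = 465.3080 * -0.4660 = -216.8335 kJ
dG = -137.0470 + 216.8335 = 79.7865 kJ (non-spontaneous)

dG = 79.7865 kJ, non-spontaneous


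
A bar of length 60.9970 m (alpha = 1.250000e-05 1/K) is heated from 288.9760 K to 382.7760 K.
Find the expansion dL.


dT = 93.8000 K
dL = 1.250000e-05 * 60.9970 * 93.8000 = 0.071519 m
L_final = 61.068519 m

dL = 0.071519 m


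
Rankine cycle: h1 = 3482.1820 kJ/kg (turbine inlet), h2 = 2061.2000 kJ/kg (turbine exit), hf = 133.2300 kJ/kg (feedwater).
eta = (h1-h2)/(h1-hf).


W = 1420.9820 kJ/kg
Q_in = 3348.9520 kJ/kg
eta = 0.4243 = 42.4306%

eta = 42.4306%


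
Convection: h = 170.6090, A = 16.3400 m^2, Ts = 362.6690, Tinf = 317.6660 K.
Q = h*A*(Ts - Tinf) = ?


dT = 45.0030 K
Q = 170.6090 * 16.3400 * 45.0030 = 125457.1610 W

125457.1610 W


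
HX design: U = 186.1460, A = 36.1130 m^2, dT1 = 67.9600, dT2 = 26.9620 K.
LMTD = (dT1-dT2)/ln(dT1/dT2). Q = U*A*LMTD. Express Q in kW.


LMTD = 44.3466 K
Q = 186.1460 * 36.1130 * 44.3466 = 298110.5459 W = 298.1105 kW

298.1105 kW


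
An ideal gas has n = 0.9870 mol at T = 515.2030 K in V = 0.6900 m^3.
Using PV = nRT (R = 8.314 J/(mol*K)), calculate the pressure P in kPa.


P = nRT/V = 0.9870 * 8.314 * 515.2030 / 0.6900
= 4227.7136 / 0.6900 = 6127.1211 Pa = 6.1271 kPa

6.1271 kPa


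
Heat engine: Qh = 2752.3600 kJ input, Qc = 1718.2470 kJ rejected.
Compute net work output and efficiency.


W = 2752.3600 - 1718.2470 = 1034.1130 kJ
eta = 1034.1130 / 2752.3600 = 0.3757 = 37.5719%

W = 1034.1130 kJ, eta = 37.5719%


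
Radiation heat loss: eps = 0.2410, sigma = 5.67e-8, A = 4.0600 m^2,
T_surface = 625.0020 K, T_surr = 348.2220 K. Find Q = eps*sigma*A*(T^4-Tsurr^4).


T^4 = 1.5259e+11
Tsurr^4 = 1.4704e+10
Q = 0.2410 * 5.67e-8 * 4.0600 * 1.3789e+11 = 7649.7449 W

7649.7449 W


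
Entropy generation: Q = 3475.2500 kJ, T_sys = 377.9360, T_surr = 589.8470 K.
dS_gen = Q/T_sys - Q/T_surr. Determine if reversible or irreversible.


dS_sys = 3475.2500/377.9360 = 9.1953 kJ/K
dS_surr = -3475.2500/589.8470 = -5.8918 kJ/K
dS_gen = 9.1953 - 5.8918 = 3.3036 kJ/K (irreversible)

dS_gen = 3.3036 kJ/K, irreversible


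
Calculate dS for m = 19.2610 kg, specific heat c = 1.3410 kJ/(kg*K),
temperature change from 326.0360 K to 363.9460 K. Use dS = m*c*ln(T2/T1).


T2/T1 = 1.1163
ln(T2/T1) = 0.1100
dS = 19.2610 * 1.3410 * 0.1100 = 2.8411 kJ/K

2.8411 kJ/K


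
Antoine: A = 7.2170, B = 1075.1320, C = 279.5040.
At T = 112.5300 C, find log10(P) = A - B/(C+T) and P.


C+T = 392.0340
B/(C+T) = 2.7424
log10(P) = 7.2170 - 2.7424 = 4.4746
P = 10^4.4746 = 29823.1966 mmHg

29823.1966 mmHg


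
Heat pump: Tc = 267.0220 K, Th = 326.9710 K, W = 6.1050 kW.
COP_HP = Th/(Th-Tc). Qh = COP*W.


COP = 326.9710 / 59.9490 = 5.4542
Qh = 5.4542 * 6.1050 = 33.2976 kW

COP = 5.4542, Qh = 33.2976 kW


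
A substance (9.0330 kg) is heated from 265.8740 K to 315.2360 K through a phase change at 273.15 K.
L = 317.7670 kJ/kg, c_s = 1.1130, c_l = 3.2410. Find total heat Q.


Q1 (sensible, solid) = 9.0330 * 1.1130 * 7.2760 = 73.1509 kJ
Q2 (latent) = 9.0330 * 317.7670 = 2870.3893 kJ
Q3 (sensible, liquid) = 9.0330 * 3.2410 * 42.0860 = 1232.1078 kJ
Q_total = 4175.6480 kJ

4175.6480 kJ


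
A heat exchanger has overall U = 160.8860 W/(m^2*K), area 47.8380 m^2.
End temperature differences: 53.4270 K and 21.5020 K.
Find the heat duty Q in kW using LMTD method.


LMTD = 35.0759 K
Q = 160.8860 * 47.8380 * 35.0759 = 269960.0646 W = 269.9601 kW

269.9601 kW


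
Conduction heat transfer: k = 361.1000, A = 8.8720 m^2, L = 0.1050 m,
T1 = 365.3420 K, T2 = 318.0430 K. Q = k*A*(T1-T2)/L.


dT = 47.2990 K
Q = 361.1000 * 8.8720 * 47.2990 / 0.1050 = 1443150.6903 W

1443150.6903 W


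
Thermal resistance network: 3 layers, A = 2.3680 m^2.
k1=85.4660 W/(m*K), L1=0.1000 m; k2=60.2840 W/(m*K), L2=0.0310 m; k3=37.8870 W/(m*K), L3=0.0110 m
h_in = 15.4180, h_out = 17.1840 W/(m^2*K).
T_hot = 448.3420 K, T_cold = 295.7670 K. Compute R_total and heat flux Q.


R_conv_in = 1/(15.4180*2.3680) = 0.0274
R_1 = 0.1000/(85.4660*2.3680) = 0.0005
R_2 = 0.0310/(60.2840*2.3680) = 0.0002
R_3 = 0.0110/(37.8870*2.3680) = 0.0001
R_conv_out = 1/(17.1840*2.3680) = 0.0246
R_total = 0.0528 K/W
Q = 152.5750 / 0.0528 = 2889.7439 W

R_total = 0.0528 K/W, Q = 2889.7439 W


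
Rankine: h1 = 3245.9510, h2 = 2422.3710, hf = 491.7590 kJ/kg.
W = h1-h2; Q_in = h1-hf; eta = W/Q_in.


W = 823.5800 kJ/kg
Q_in = 2754.1920 kJ/kg
eta = 0.2990 = 29.9028%

eta = 29.9028%


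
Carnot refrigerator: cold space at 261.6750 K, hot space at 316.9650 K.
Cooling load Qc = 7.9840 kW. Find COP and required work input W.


COP = 261.6750 / 55.2900 = 4.7328
W = 7.9840 / 4.7328 = 1.6870 kW

COP = 4.7328, W = 1.6870 kW


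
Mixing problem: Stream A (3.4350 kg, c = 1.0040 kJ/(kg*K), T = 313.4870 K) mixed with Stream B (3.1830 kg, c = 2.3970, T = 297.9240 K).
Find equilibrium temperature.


num = 3354.1913
den = 11.0784
Tf = 302.7688 K

302.7688 K


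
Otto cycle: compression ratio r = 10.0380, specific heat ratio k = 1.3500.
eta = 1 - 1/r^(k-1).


r^(k-1) = 2.2417
eta = 1 - 1/2.2417 = 0.5539 = 55.3909%

55.3909%


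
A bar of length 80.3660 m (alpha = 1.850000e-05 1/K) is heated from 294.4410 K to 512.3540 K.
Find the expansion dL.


dT = 217.9130 K
dL = 1.850000e-05 * 80.3660 * 217.9130 = 0.323987 m
L_final = 80.689987 m

dL = 0.323987 m


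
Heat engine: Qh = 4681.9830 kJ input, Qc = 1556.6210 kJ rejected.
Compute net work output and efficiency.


W = 4681.9830 - 1556.6210 = 3125.3620 kJ
eta = 3125.3620 / 4681.9830 = 0.6675 = 66.7530%

W = 3125.3620 kJ, eta = 66.7530%


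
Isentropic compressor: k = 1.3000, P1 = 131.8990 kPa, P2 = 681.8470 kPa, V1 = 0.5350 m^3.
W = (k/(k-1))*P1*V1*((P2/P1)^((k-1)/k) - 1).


(k-1)/k = 0.2308
(P2/P1)^exp = 1.4610
W = 4.3333 * 131.8990 * 0.5350 * (1.4610 - 1) = 140.9581 kJ

140.9581 kJ


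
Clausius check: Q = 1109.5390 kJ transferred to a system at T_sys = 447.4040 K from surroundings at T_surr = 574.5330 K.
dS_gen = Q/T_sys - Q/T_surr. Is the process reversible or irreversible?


dS_sys = 1109.5390/447.4040 = 2.4799 kJ/K
dS_surr = -1109.5390/574.5330 = -1.9312 kJ/K
dS_gen = 2.4799 - 1.9312 = 0.5487 kJ/K (irreversible)

dS_gen = 0.5487 kJ/K, irreversible


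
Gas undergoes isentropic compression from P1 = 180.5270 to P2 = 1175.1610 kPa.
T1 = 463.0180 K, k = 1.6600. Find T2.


(k-1)/k = 0.3976
(P2/P1)^exp = 2.1060
T2 = 463.0180 * 2.1060 = 975.1234 K

975.1234 K


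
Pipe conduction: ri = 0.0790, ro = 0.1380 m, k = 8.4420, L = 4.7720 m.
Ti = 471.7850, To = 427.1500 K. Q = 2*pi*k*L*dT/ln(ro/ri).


dT = 44.6350 K
ln(ro/ri) = 0.5578
Q = 2*pi*8.4420*4.7720*44.6350 / 0.5578 = 20254.3420 W

20254.3420 W


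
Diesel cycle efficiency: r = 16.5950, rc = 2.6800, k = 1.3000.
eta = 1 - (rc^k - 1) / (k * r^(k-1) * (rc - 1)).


r^(k-1) = 2.3227
rc^k = 3.6023
eta = 0.4870 = 48.7014%

48.7014%


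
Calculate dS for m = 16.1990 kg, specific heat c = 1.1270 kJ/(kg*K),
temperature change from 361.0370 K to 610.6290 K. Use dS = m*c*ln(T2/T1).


T2/T1 = 1.6913
ln(T2/T1) = 0.5255
dS = 16.1990 * 1.1270 * 0.5255 = 9.5938 kJ/K

9.5938 kJ/K


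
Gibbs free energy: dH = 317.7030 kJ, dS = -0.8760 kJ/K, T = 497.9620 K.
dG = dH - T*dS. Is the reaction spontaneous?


T*dS = 497.9620 * -0.8760 = -436.2147 kJ
dG = 317.7030 + 436.2147 = 753.9177 kJ (non-spontaneous)

dG = 753.9177 kJ, non-spontaneous


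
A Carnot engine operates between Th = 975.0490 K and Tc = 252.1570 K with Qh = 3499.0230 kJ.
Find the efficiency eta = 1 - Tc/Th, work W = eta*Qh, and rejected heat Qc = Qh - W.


eta = 1 - 252.1570/975.0490 = 0.7414
W = 0.7414 * 3499.0230 = 2594.1422 kJ
Qc = 3499.0230 - 2594.1422 = 904.8808 kJ

eta = 74.1390%, W = 2594.1422 kJ, Qc = 904.8808 kJ


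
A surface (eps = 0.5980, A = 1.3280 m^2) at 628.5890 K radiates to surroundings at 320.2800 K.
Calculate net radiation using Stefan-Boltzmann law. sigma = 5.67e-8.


T^4 = 1.5612e+11
Tsurr^4 = 1.0523e+10
Q = 0.5980 * 5.67e-8 * 1.3280 * 1.4560e+11 = 6556.0974 W

6556.0974 W


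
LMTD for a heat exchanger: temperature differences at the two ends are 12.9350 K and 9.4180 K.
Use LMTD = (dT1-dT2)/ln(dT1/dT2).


dT1/dT2 = 1.3734
ln(dT1/dT2) = 0.3173
LMTD = 3.5170 / 0.3173 = 11.0837 K

11.0837 K


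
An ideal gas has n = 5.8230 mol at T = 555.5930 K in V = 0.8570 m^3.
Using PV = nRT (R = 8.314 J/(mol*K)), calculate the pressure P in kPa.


P = nRT/V = 5.8230 * 8.314 * 555.5930 / 0.8570
= 26897.6028 / 0.8570 = 31385.7675 Pa = 31.3858 kPa

31.3858 kPa


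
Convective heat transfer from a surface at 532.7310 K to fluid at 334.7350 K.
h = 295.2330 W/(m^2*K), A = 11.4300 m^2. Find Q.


dT = 197.9960 K
Q = 295.2330 * 11.4300 * 197.9960 = 668140.1136 W

668140.1136 W


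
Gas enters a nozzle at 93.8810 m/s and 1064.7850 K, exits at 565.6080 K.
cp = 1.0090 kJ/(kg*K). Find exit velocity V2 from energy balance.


dT = 499.1770 K
2*cp*1000*dT = 1007339.1860
V1^2 = 8813.6422
V2 = sqrt(1016152.8282) = 1008.0441 m/s

1008.0441 m/s


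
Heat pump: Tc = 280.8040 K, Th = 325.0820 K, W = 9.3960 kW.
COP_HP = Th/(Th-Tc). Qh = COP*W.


COP = 325.0820 / 44.2780 = 7.3418
Qh = 7.3418 * 9.3960 = 68.9839 kW

COP = 7.3418, Qh = 68.9839 kW


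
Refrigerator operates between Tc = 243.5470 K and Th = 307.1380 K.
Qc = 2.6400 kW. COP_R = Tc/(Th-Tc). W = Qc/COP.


COP = 243.5470 / 63.5910 = 3.8299
W = 2.6400 / 3.8299 = 0.6893 kW

COP = 3.8299, W = 0.6893 kW


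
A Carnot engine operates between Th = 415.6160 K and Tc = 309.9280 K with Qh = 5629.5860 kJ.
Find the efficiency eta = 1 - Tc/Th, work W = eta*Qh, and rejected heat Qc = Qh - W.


eta = 1 - 309.9280/415.6160 = 0.2543
W = 0.2543 * 5629.5860 = 1431.5611 kJ
Qc = 5629.5860 - 1431.5611 = 4198.0249 kJ

eta = 25.4292%, W = 1431.5611 kJ, Qc = 4198.0249 kJ


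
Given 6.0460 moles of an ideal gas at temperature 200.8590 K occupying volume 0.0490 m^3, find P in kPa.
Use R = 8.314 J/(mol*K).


P = nRT/V = 6.0460 * 8.314 * 200.8590 / 0.0490
= 10096.4677 / 0.0490 = 206050.3607 Pa = 206.0504 kPa

206.0504 kPa


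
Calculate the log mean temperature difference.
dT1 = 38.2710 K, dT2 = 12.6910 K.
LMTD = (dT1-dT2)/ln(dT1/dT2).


dT1/dT2 = 3.0156
ln(dT1/dT2) = 1.1038
LMTD = 25.5800 / 1.1038 = 23.1745 K

23.1745 K


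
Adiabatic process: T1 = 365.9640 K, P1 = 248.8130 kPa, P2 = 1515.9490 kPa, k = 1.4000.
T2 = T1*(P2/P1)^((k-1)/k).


(k-1)/k = 0.2857
(P2/P1)^exp = 1.6758
T2 = 365.9640 * 1.6758 = 613.2961 K

613.2961 K


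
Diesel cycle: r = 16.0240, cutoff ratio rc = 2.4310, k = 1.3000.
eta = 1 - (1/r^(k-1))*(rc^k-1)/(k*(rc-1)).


r^(k-1) = 2.2984
rc^k = 3.1734
eta = 0.4917 = 49.1701%

49.1701%


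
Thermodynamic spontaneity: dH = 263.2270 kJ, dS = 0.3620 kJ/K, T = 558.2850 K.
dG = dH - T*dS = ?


T*dS = 558.2850 * 0.3620 = 202.0992 kJ
dG = 263.2270 - 202.0992 = 61.1278 kJ (non-spontaneous)

dG = 61.1278 kJ, non-spontaneous


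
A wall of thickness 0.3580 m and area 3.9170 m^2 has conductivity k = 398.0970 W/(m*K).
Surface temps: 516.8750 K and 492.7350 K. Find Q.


dT = 24.1400 K
Q = 398.0970 * 3.9170 * 24.1400 / 0.3580 = 105146.9587 W

105146.9587 W


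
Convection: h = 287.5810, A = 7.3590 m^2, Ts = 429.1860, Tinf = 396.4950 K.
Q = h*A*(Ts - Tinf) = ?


dT = 32.6910 K
Q = 287.5810 * 7.3590 * 32.6910 = 69184.2438 W

69184.2438 W


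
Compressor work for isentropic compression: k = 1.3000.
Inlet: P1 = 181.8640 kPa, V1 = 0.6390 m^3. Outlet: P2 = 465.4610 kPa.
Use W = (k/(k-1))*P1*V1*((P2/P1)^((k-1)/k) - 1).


(k-1)/k = 0.2308
(P2/P1)^exp = 1.2422
W = 4.3333 * 181.8640 * 0.6390 * (1.2422 - 1) = 121.9585 kJ

121.9585 kJ


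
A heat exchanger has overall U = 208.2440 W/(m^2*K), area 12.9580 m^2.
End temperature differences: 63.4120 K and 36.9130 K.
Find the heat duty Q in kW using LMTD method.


LMTD = 48.9734 K
Q = 208.2440 * 12.9580 * 48.9734 = 132151.1637 W = 132.1512 kW

132.1512 kW


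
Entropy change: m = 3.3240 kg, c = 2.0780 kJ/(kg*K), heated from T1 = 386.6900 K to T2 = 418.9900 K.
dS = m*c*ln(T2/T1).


T2/T1 = 1.0835
ln(T2/T1) = 0.0802
dS = 3.3240 * 2.0780 * 0.0802 = 0.5541 kJ/K

0.5541 kJ/K


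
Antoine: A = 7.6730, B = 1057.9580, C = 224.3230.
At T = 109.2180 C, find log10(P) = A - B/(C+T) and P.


C+T = 333.5410
B/(C+T) = 3.1719
log10(P) = 7.6730 - 3.1719 = 4.5011
P = 10^4.5011 = 31703.1264 mmHg

31703.1264 mmHg


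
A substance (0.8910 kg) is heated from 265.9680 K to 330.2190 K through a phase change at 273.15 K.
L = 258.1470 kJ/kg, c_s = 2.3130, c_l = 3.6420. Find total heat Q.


Q1 (sensible, solid) = 0.8910 * 2.3130 * 7.1820 = 14.8013 kJ
Q2 (latent) = 0.8910 * 258.1470 = 230.0090 kJ
Q3 (sensible, liquid) = 0.8910 * 3.6420 * 57.0690 = 185.1902 kJ
Q_total = 430.0004 kJ

430.0004 kJ


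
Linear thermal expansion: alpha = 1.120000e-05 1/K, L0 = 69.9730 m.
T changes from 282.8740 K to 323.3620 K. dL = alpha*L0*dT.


dT = 40.4880 K
dL = 1.120000e-05 * 69.9730 * 40.4880 = 0.031730 m
L_final = 70.004730 m

dL = 0.031730 m


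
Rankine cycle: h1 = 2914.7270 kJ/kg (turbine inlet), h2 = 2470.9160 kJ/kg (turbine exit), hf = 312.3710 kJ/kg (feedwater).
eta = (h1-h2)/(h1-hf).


W = 443.8110 kJ/kg
Q_in = 2602.3560 kJ/kg
eta = 0.1705 = 17.0542%

eta = 17.0542%


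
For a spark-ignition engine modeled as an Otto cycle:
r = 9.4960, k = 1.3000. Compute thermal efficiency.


r^(k-1) = 1.9645
eta = 1 - 1/1.9645 = 0.4910 = 49.0977%

49.0977%


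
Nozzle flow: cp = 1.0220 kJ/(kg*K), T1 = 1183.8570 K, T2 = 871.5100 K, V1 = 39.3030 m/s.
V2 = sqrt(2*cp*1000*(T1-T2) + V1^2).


dT = 312.3470 K
2*cp*1000*dT = 638437.2680
V1^2 = 1544.7258
V2 = sqrt(639981.9938) = 799.9887 m/s

799.9887 m/s


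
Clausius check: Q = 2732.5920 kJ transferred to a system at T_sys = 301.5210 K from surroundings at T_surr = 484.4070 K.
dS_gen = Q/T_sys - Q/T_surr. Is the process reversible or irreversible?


dS_sys = 2732.5920/301.5210 = 9.0627 kJ/K
dS_surr = -2732.5920/484.4070 = -5.6411 kJ/K
dS_gen = 9.0627 - 5.6411 = 3.4216 kJ/K (irreversible)

dS_gen = 3.4216 kJ/K, irreversible


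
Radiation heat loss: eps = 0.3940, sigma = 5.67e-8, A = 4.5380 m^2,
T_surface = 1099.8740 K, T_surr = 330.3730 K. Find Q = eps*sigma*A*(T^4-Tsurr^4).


T^4 = 1.4634e+12
Tsurr^4 = 1.1913e+10
Q = 0.3940 * 5.67e-8 * 4.5380 * 1.4515e+12 = 147151.8448 W

147151.8448 W


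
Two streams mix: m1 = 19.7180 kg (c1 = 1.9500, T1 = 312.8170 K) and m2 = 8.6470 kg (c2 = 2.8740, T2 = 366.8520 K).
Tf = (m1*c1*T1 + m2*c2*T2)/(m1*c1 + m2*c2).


num = 21144.6593
den = 63.3016
Tf = 334.0305 K

334.0305 K


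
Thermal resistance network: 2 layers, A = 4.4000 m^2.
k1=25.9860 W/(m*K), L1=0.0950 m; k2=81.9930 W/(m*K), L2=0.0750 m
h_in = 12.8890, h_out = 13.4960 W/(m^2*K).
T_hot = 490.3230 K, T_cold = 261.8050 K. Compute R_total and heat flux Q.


R_conv_in = 1/(12.8890*4.4000) = 0.0176
R_1 = 0.0950/(25.9860*4.4000) = 0.0008
R_2 = 0.0750/(81.9930*4.4000) = 0.0002
R_conv_out = 1/(13.4960*4.4000) = 0.0168
R_total = 0.0355 K/W
Q = 228.5180 / 0.0355 = 6434.9807 W

R_total = 0.0355 K/W, Q = 6434.9807 W


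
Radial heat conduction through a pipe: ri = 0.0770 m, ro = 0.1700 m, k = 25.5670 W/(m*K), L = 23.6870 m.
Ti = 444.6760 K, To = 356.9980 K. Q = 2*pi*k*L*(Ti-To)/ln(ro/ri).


dT = 87.6780 K
ln(ro/ri) = 0.7920
Q = 2*pi*25.5670*23.6870*87.6780 / 0.7920 = 421249.0972 W

421249.0972 W


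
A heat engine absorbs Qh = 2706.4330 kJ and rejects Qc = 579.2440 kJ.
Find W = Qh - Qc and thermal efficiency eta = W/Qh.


W = 2706.4330 - 579.2440 = 2127.1890 kJ
eta = 2127.1890 / 2706.4330 = 0.7860 = 78.5975%

W = 2127.1890 kJ, eta = 78.5975%


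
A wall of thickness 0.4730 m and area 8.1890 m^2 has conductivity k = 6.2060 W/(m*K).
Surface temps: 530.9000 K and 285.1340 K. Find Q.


dT = 245.7660 K
Q = 6.2060 * 8.1890 * 245.7660 / 0.4730 = 26406.0416 W

26406.0416 W


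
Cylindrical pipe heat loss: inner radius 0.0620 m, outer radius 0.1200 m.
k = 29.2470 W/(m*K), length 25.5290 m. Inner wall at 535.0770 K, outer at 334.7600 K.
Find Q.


dT = 200.3170 K
ln(ro/ri) = 0.6604
Q = 2*pi*29.2470*25.5290*200.3170 / 0.6604 = 1423094.6407 W

1423094.6407 W


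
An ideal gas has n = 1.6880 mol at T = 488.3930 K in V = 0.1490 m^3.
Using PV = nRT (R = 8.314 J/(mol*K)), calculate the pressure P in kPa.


P = nRT/V = 1.6880 * 8.314 * 488.3930 / 0.1490
= 6854.1230 / 0.1490 = 46000.8254 Pa = 46.0008 kPa

46.0008 kPa


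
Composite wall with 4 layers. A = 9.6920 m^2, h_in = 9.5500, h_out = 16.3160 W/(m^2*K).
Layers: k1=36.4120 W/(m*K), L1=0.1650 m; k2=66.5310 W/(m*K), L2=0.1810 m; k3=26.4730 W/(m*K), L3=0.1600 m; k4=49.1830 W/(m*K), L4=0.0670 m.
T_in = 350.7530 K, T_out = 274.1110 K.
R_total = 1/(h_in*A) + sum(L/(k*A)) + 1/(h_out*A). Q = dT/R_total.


R_conv_in = 1/(9.5500*9.6920) = 0.0108
R_1 = 0.1650/(36.4120*9.6920) = 0.0005
R_2 = 0.1810/(66.5310*9.6920) = 0.0003
R_3 = 0.1600/(26.4730*9.6920) = 0.0006
R_4 = 0.0670/(49.1830*9.6920) = 0.0001
R_conv_out = 1/(16.3160*9.6920) = 0.0063
R_total = 0.0186 K/W
Q = 76.6420 / 0.0186 = 4111.6758 W

R_total = 0.0186 K/W, Q = 4111.6758 W


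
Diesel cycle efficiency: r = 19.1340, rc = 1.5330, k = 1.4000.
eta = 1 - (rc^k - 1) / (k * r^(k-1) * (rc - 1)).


r^(k-1) = 3.2563
rc^k = 1.8187
eta = 0.6631 = 66.3068%

66.3068%


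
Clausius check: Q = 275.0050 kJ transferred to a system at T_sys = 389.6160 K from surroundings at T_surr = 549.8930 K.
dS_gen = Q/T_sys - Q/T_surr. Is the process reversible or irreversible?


dS_sys = 275.0050/389.6160 = 0.7058 kJ/K
dS_surr = -275.0050/549.8930 = -0.5001 kJ/K
dS_gen = 0.7058 - 0.5001 = 0.2057 kJ/K (irreversible)

dS_gen = 0.2057 kJ/K, irreversible


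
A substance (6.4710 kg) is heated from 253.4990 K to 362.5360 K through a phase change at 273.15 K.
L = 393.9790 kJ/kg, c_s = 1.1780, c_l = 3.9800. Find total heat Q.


Q1 (sensible, solid) = 6.4710 * 1.1780 * 19.6510 = 149.7964 kJ
Q2 (latent) = 6.4710 * 393.9790 = 2549.4381 kJ
Q3 (sensible, liquid) = 6.4710 * 3.9800 * 89.3860 = 2302.0989 kJ
Q_total = 5001.3334 kJ

5001.3334 kJ


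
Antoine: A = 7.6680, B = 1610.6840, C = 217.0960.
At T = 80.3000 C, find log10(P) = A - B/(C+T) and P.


C+T = 297.3960
B/(C+T) = 5.4160
log10(P) = 7.6680 - 5.4160 = 2.2520
P = 10^2.2520 = 178.6664 mmHg

178.6664 mmHg


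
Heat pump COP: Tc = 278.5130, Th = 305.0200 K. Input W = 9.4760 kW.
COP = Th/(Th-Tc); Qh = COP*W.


COP = 305.0200 / 26.5070 = 11.5071
Qh = 11.5071 * 9.4760 = 109.0417 kW

COP = 11.5071, Qh = 109.0417 kW


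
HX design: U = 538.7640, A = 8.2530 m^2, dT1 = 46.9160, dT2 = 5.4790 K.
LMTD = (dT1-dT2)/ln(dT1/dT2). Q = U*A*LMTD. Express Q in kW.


LMTD = 19.2960 K
Q = 538.7640 * 8.2530 * 19.2960 = 85798.2552 W = 85.7983 kW

85.7983 kW


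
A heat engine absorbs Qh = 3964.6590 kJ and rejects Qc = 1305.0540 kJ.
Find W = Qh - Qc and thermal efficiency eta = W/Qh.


W = 3964.6590 - 1305.0540 = 2659.6050 kJ
eta = 2659.6050 / 3964.6590 = 0.6708 = 67.0828%

W = 2659.6050 kJ, eta = 67.0828%


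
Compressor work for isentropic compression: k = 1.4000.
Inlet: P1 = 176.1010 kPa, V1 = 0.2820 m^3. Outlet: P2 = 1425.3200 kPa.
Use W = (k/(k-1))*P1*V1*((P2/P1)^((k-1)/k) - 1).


(k-1)/k = 0.2857
(P2/P1)^exp = 1.8175
W = 3.5000 * 176.1010 * 0.2820 * (1.8175 - 1) = 142.0890 kJ

142.0890 kJ


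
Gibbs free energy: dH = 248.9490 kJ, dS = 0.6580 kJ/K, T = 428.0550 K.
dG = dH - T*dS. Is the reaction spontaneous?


T*dS = 428.0550 * 0.6580 = 281.6602 kJ
dG = 248.9490 - 281.6602 = -32.7112 kJ (spontaneous)

dG = -32.7112 kJ, spontaneous


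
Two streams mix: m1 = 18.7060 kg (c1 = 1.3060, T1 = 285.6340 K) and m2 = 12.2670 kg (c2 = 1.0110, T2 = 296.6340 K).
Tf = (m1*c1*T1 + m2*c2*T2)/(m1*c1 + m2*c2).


num = 10656.8851
den = 36.8320
Tf = 289.3379 K

289.3379 K


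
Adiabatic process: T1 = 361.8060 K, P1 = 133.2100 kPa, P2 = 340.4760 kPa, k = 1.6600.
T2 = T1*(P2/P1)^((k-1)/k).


(k-1)/k = 0.3976
(P2/P1)^exp = 1.4522
T2 = 361.8060 * 1.4522 = 525.4285 K

525.4285 K


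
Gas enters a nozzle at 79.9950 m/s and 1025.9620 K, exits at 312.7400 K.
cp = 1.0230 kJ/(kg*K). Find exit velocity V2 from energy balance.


dT = 713.2220 K
2*cp*1000*dT = 1459252.2120
V1^2 = 6399.2000
V2 = sqrt(1465651.4120) = 1210.6409 m/s

1210.6409 m/s


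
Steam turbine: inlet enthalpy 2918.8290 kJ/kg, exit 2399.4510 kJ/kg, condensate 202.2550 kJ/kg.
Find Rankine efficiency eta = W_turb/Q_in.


W = 519.3780 kJ/kg
Q_in = 2716.5740 kJ/kg
eta = 0.1912 = 19.1189%

eta = 19.1189%
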